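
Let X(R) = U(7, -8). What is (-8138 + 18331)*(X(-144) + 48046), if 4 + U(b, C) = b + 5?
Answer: 489814422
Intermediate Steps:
U(b, C) = 1 + b (U(b, C) = -4 + (b + 5) = -4 + (5 + b) = 1 + b)
X(R) = 8 (X(R) = 1 + 7 = 8)
(-8138 + 18331)*(X(-144) + 48046) = (-8138 + 18331)*(8 + 48046) = 10193*48054 = 489814422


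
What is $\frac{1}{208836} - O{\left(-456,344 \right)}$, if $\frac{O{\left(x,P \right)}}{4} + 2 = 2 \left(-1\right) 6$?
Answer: $\frac{11694817}{208836} \approx 56.0$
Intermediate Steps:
$O{\left(x,P \right)} = -56$ ($O{\left(x,P \right)} = -8 + 4 \cdot 2 \left(-1\right) 6 = -8 + 4 \left(\left(-2\right) 6\right) = -8 + 4 \left(-12\right) = -8 - 48 = -56$)
$\frac{1}{208836} - O{\left(-456,344 \right)} = \frac{1}{208836} - -56 = \frac{1}{208836} + 56 = \frac{11694817}{208836}$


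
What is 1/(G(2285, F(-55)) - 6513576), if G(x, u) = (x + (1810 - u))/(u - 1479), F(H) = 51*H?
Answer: -357/2325347207 ≈ -1.5353e-7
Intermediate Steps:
G(x, u) = (1810 + x - u)/(-1479 + u)
1/(G(2285, F(-55)) - 6513576) = 1/((1810 + 2285 - 51*(-55))/(-1479 + 51*(-55)) - 6513576) = 1/((1810 + 2285 - 1*(-2805))/(-1479 - 2805) - 6513576) = 1/((1810 + 2285 + 2805)/(-4284) - 6513576) = 1/(-1/4284*6900 - 6513576) = 1/(-575/357 - 6513576) = 1/(-2325347207/357) = -357/2325347207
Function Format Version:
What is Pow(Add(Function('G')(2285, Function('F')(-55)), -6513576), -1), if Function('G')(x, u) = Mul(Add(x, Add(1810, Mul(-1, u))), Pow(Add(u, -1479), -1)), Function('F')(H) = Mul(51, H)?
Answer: Rational(-357, 2325347207) ≈ -1.5353e-7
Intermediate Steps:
Function('G')(x, u) = Mul(Pow(Add(-1479, u), -1), Add(1810, x, Mul(-1, u))) (Function('G')(x, u) = Mul(Add(1810, x, Mul(-1, u)), Pow(Add(-1479, u), -1)) = Mul(Pow(Add(-1479, u), -1), Add(1810, x, Mul(-1, u))))
Pow(Add(Function('G')(2285, Function('F')(-55)), -6513576), -1) = Pow(Add(Mul(Pow(Add(-1479, Mul(51, -55)), -1), Add(1810, 2285, Mul(-1, Mul(51, -55)))), -6513576), -1) = Pow(Add(Mul(Pow(Add(-1479, -2805), -1), Add(1810, 2285, Mul(-1, -2805))), -6513576), -1) = Pow(Add(Mul(Pow(-4284, -1), Add(1810, 2285, 2805)), -6513576), -1) = Pow(Add(Mul(Rational(-1, 4284), 6900), -6513576), -1) = Pow(Add(Rational(-575, 357), -6513576), -1) = Pow(Rational(-2325347207, 357), -1) = Rational(-357, 2325347207)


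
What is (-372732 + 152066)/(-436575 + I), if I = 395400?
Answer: 220666/41175 ≈ 5.3592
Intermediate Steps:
(-372732 + 152066)/(-436575 + I) = (-372732 + 152066)/(-436575 + 395400) = -220666/(-41175) = -220666*(-1/41175) = 220666/41175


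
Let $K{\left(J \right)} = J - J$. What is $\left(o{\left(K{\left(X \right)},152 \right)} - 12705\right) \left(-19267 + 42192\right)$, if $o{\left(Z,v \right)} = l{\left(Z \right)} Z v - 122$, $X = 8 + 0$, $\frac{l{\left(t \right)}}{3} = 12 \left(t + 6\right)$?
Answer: $-294058975$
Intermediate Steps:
$l{\left(t \right)} = 216 + 36 t$ ($l{\left(t \right)} = 3 \cdot 12 \left(t + 6\right) = 3 \cdot 12 \left(6 + t\right) = 3 \left(72 + 12 t\right) = 216 + 36 t$)
$X = 8$
$K{\left(J \right)} = 0$
$o{\left(Z,v \right)} = -122 + Z v \left(216 + 36 Z\right)$ ($o{\left(Z,v \right)} = \left(216 + 36 Z\right) Z v - 122 = Z \left(216 + 36 Z\right) v - 122 = Z v \left(216 + 36 Z\right) - 122 = -122 + Z v \left(216 + 36 Z\right)$)
$\left(o{\left(K{\left(X \right)},152 \right)} - 12705\right) \left(-19267 + 42192\right) = \left(\left(-122 + 36 \cdot 0 \cdot 152 \left(6 + 0\right)\right) - 12705\right) \left(-19267 + 42192\right) = \left(\left(-122 + 36 \cdot 0 \cdot 152 \cdot 6\right) - 12705\right) 22925 = \left(\left(-122 + 0\right) - 12705\right) 22925 = \left(-122 - 12705\right) 22925 = \left(-12827\right) 22925 = -294058975$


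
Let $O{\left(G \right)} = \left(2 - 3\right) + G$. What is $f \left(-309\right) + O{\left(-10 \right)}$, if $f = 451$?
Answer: $-139370$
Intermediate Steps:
$O{\left(G \right)} = -1 + G$
$f \left(-309\right) + O{\left(-10 \right)} = 451 \left(-309\right) - 11 = -139359 - 11 = -139370$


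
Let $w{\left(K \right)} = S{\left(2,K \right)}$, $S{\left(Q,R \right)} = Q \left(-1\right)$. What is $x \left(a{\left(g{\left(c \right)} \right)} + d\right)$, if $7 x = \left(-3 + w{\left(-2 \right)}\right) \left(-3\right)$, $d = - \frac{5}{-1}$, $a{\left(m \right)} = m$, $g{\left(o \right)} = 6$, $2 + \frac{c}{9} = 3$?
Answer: $\frac{165}{7} \approx 23.571$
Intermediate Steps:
$c = 9$ ($c = -18 + 9 \cdot 3 = -18 + 27 = 9$)
$S{\left(Q,R \right)} = - Q$
$w{\left(K \right)} = -2$ ($w{\left(K \right)} = \left(-1\right) 2 = -2$)
$d = 5$ ($d = \left(-5\right) \left(-1\right) = 5$)
$x = \frac{15}{7}$ ($x = \frac{\left(-3 - 2\right) \left(-3\right)}{7} = \frac{\left(-5\right) \left(-3\right)}{7} = \frac{1}{7} \cdot 15 = \frac{15}{7} \approx 2.1429$)
$x \left(a{\left(g{\left(c \right)} \right)} + d\right) = \frac{15 \left(6 + 5\right)}{7} = \frac{15}{7} \cdot 11 = \frac{165}{7}$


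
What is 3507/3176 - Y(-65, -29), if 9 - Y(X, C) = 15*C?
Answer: -1406637/3176 ≈ -442.90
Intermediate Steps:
Y(X, C) = 9 - 15*C
3507/3176 - Y(-65, -29) = 3507/3176 - (9 - 15*(-29)) = 3507*(1/3176) - (9 + 435) = 3507/3176 - 1*444 = 3507/3176 - 444 = -1406637/3176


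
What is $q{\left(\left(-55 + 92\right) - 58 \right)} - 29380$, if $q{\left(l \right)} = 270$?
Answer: $-29110$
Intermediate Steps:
$q{\left(\left(-55 + 92\right) - 58 \right)} - 29380 = 270 - 29380 = -29110$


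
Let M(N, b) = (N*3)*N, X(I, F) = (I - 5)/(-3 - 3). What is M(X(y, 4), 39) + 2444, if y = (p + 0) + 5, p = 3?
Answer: 9779/4 ≈ 2444.8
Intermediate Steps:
y = 8 (y = (3 + 0) + 5 = 3 + 5 = 8)
X(I, F) = 5/6 - I/6 (X(I, F) = (-5 + I)/(-6) = (-5 + I)*(-1/6) = 5/6 - I/6)
M(N, b) = 3*N**2 (M(N, b) = (3*N)*N = 3*N**2)
M(X(y, 4), 39) + 2444 = 3*(5/6 - 1/6*8)**2 + 2444 = 3*(5/6 - 4/3)**2 + 2444 = 3*(-1/2)**2 + 2444 = 3*(1/4) + 2444 = 3/4 + 2444 = 9779/4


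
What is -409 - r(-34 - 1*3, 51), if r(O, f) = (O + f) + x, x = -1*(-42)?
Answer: -465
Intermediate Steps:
x = 42
r(O, f) = 42 + O + f (r(O, f) = (O + f) + 42 = 42 + O + f)
-409 - r(-34 - 1*3, 51) = -409 - (42 + (-34 - 1*3) + 51) = -409 - (42 + (-34 - 3) + 51) = -409 - (42 - 37 + 51) = -409 - 1*56 = -409 - 56 = -465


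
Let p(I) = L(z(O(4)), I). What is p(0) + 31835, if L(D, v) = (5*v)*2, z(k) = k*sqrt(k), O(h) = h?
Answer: 31835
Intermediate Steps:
z(k) = k**(3/2)
L(D, v) = 10*v
p(I) = 10*I
p(0) + 31835 = 10*0 + 31835 = 0 + 31835 = 31835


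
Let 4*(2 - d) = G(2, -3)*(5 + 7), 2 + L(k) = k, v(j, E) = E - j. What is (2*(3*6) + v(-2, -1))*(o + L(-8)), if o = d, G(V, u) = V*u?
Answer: 370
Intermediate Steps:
L(k) = -2 + k
d = 20 (d = 2 - 2*(-3)*(5 + 7)/4 = 2 - (-3)*12/2 = 2 - 1/4*(-72) = 2 + 18 = 20)
o = 20
(2*(3*6) + v(-2, -1))*(o + L(-8)) = (2*(3*6) + (-1 - 1*(-2)))*(20 + (-2 - 8)) = (2*18 + (-1 + 2))*(20 - 10) = (36 + 1)*10 = 37*10 = 370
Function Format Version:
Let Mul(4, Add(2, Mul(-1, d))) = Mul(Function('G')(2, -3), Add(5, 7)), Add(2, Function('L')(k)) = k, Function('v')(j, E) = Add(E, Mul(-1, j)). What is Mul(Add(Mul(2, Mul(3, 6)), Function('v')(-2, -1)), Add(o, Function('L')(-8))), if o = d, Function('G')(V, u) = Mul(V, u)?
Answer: 370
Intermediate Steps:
Function('L')(k) = Add(-2, k)
d = 20 (d = Add(2, Mul(Rational(-1, 4), Mul(Mul(2, -3), Add(5, 7)))) = Add(2, Mul(Rational(-1, 4), Mul(-6, 12))) = Add(2, Mul(Rational(-1, 4), -72)) = Add(2, 18) = 20)
o = 20
Mul(Add(Mul(2, Mul(3, 6)), Function('v')(-2, -1)), Add(o, Function('L')(-8))) = Mul(Add(Mul(2, Mul(3, 6)), Add(-1, Mul(-1, -2))), Add(20, Add(-2, -8))) = Mul(Add(Mul(2, 18), Add(-1, 2)), Add(20, -10)) = Mul(Add(36, 1), 10) = Mul(37, 10) = 370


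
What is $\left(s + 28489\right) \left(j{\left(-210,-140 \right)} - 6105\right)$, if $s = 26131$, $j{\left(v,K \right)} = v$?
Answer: $-344925300$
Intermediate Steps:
$\left(s + 28489\right) \left(j{\left(-210,-140 \right)} - 6105\right) = \left(26131 + 28489\right) \left(-210 - 6105\right) = 54620 \left(-6315\right) = -344925300$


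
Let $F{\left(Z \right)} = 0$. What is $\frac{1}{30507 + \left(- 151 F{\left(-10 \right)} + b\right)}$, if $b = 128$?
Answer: $\frac{1}{30635} \approx 3.2642 \cdot 10^{-5}$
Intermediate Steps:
$\frac{1}{30507 + \left(- 151 F{\left(-10 \right)} + b\right)} = \frac{1}{30507 + \left(\left(-151\right) 0 + 128\right)} = \frac{1}{30507 + \left(0 + 128\right)} = \frac{1}{30507 + 128} = \frac{1}{30635}$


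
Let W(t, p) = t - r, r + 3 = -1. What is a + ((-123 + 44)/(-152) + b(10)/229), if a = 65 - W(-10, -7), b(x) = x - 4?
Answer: 2490371/34808 ≈ 71.546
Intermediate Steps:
r = -4 (r = -3 - 1 = -4)
b(x) = -4 + x
W(t, p) = 4 + t (W(t, p) = t - 1*(-4) = t + 4 = 4 + t)
a = 71 (a = 65 - (4 - 10) = 65 - 1*(-6) = 65 + 6 = 71)
a + ((-123 + 44)/(-152) + b(10)/229) = 71 + ((-123 + 44)/(-152) + (-4 + 10)/229) = 71 + (-79*(-1/152) + 6*(1/229)) = 71 + (79/152 + 6/229) = 71 + 19003/34808 = 2490371/34808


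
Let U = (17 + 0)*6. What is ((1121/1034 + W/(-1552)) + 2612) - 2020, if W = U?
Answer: 237914245/401192 ≈ 593.02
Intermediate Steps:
U = 102 (U = 17*6 = 102)
W = 102
((1121/1034 + W/(-1552)) + 2612) - 2020 = ((1121/1034 + 102/(-1552)) + 2612) - 2020 = ((1121*(1/1034) + 102*(-1/1552)) + 2612) - 2020 = ((1121/1034 - 51/776) + 2612) - 2020 = (408581/401192 + 2612) - 2020 = 1048322085/401192 - 2020 = 237914245/401192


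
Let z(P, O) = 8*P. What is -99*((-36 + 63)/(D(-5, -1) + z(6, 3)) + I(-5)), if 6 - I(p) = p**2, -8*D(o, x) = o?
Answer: 710325/389 ≈ 1826.0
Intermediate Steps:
D(o, x) = -o/8
I(p) = 6 - p**2
-99*((-36 + 63)/(D(-5, -1) + z(6, 3)) + I(-5)) = -99*((-36 + 63)/(-1/8*(-5) + 8*6) + (6 - 1*(-5)**2)) = -99*(27/(5/8 + 48) + (6 - 1*25)) = -99*(27/(389/8) + (6 - 25)) = -99*(27*(8/389) - 19) = -99*(216/389 - 19) = -99*(-7175/389) = 710325/389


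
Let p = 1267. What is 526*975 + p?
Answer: 514117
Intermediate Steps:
526*975 + p = 526*975 + 1267 = 512850 + 1267 = 514117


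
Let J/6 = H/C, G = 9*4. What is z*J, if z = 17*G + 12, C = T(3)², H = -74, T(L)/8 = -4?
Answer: -4329/16 ≈ -270.56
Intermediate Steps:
G = 36
T(L) = -32 (T(L) = 8*(-4) = -32)
C = 1024 (C = (-32)² = 1024)
z = 624 (z = 17*36 + 12 = 612 + 12 = 624)
J = -111/256 (J = 6*(-74/1024) = 6*(-74*1/1024) = 6*(-37/512) = -111/256 ≈ -0.43359)
z*J = 624*(-111/256) = -4329/16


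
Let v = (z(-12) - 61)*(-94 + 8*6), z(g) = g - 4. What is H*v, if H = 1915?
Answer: 6782930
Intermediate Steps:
z(g) = -4 + g
v = 3542 (v = ((-4 - 12) - 61)*(-94 + 8*6) = (-16 - 61)*(-94 + 48) = -77*(-46) = 3542)
H*v = 1915*3542 = 6782930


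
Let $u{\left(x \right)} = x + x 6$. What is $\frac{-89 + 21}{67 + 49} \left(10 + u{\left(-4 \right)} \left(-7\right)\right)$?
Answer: $- \frac{3502}{29} \approx -120.76$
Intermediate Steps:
$u{\left(x \right)} = 7 x$ ($u{\left(x \right)} = x + 6 x = 7 x$)
$\frac{-89 + 21}{67 + 49} \left(10 + u{\left(-4 \right)} \left(-7\right)\right) = \frac{-89 + 21}{67 + 49} \left(10 + 7 \left(-4\right) \left(-7\right)\right) = - \frac{68}{116} \left(10 - -196\right) = \left(-68\right) \frac{1}{116} \left(10 + 196\right) = \left(- \frac{17}{29}\right) 206 = - \frac{3502}{29}$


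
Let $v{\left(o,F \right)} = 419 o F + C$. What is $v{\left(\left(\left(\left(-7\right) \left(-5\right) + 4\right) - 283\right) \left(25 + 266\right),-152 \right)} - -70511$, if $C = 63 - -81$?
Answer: $4522173407$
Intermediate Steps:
$C = 144$ ($C = 63 + 81 = 144$)
$v{\left(o,F \right)} = 144 + 419 F o$ ($v{\left(o,F \right)} = 419 o F + 144 = 419 F o + 144 = 144 + 419 F o$)
$v{\left(\left(\left(\left(-7\right) \left(-5\right) + 4\right) - 283\right) \left(25 + 266\right),-152 \right)} - -70511 = \left(144 + 419 \left(-152\right) \left(\left(\left(-7\right) \left(-5\right) + 4\right) - 283\right) \left(25 + 266\right)\right) - -70511 = \left(144 + 419 \left(-152\right) \left(\left(35 + 4\right) - 283\right) 291\right) + 70511 = \left(144 + 419 \left(-152\right) \left(39 - 283\right) 291\right) + 70511 = \left(144 + 419 \left(-152\right) \left(\left(-244\right) 291\right)\right) + 70511 = \left(144 + 419 \left(-152\right) \left(-71004\right)\right) + 70511 = \left(144 + 4522102752\right) + 70511 = 4522102896 + 70511 = 4522173407$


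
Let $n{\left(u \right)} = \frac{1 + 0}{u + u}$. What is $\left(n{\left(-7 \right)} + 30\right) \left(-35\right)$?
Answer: $- \frac{2095}{2} \approx -1047.5$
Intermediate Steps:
$n{\left(u \right)} = \frac{1}{2 u}$ ($n{\left(u \right)} = 1 \frac{1}{2 u} = \frac{1}{2 u}$)
$\left(n{\left(-7 \right)} + 30\right) \left(-35\right) = \left(\frac{1}{2 \left(-7\right)} + 30\right) \left(-35\right) = \left(\frac{1}{2} \left(- \frac{1}{7}\right) + 30\right) \left(-35\right) = \left(- \frac{1}{14} + 30\right) \left(-35\right) = \frac{419}{14} \left(-35\right) = - \frac{2095}{2}$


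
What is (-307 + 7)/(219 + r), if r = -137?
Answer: -150/41 ≈ -3.6585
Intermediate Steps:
(-307 + 7)/(219 + r) = (-307 + 7)/(219 - 137) = -300/82 = -300*1/82 = -150/41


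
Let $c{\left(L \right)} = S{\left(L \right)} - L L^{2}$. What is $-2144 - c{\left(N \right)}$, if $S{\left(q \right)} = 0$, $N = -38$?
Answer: $-57016$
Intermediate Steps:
$c{\left(L \right)} = - L^{3}$ ($c{\left(L \right)} = 0 - L L^{2} = 0 - L^{3} = - L^{3}$)
$-2144 - c{\left(N \right)} = -2144 - - \left(-38\right)^{3} = -2144 - \left(-1\right) \left(-54872\right) = -2144 - 54872 = -57016$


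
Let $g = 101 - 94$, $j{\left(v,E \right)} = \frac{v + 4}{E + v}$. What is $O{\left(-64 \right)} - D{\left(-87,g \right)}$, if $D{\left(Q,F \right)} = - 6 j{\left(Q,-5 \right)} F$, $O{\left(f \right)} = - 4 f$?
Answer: $\frac{13519}{46} \approx 293.89$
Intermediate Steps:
$j{\left(v,E \right)} = \frac{4 + v}{E + v}$
$g = 7$ ($g = 101 - 94 = 7$)
$D{\left(Q,F \right)} = - \frac{6 F \left(4 + Q\right)}{-5 + Q}$ ($D{\left(Q,F \right)} = - 6 \frac{4 + Q}{-5 + Q} F = - \frac{6 \left(4 + Q\right)}{-5 + Q} F = - \frac{6 F \left(4 + Q\right)}{-5 + Q}$)
$O{\left(-64 \right)} - D{\left(-87,g \right)} = \left(-4\right) \left(-64\right) - \left(-6\right) 7 \frac{1}{-5 - 87} \left(4 - 87\right) = 256 - \left(-6\right) 7 \frac{1}{-92} \left(-83\right) = 256 - \left(-6\right) 7 \left(- \frac{1}{92}\right) \left(-83\right) = 256 - - \frac{1743}{46} = 256 + \frac{1743}{46} = \frac{13519}{46}$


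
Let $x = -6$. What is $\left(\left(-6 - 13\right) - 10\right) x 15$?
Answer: $2610$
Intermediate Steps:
$\left(\left(-6 - 13\right) - 10\right) x 15 = \left(\left(-6 - 13\right) - 10\right) \left(-6\right) 15 = \left(-19 - 10\right) \left(-6\right) 15 = \left(-29\right) \left(-6\right) 15 = 174 \cdot 15 = 2610$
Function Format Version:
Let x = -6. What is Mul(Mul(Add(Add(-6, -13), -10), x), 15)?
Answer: 2610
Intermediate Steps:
Mul(Mul(Add(Add(-6, -13), -10), x), 15) = Mul(Mul(Add(Add(-6, -13), -10), -6), 15) = Mul(Mul(Add(-19, -10), -6), 15) = Mul(Mul(-29, -6), 15) = Mul(174, 15) = 2610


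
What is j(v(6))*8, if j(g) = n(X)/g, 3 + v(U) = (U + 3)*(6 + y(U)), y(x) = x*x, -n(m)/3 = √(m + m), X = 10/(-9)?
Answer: -16*I*√5/375 ≈ -0.095406*I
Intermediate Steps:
X = -10/9 (X = 10*(-⅑) = -10/9 ≈ -1.1111)
n(m) = -3*√2*√m (n(m) = -3*√(m + m) = -3*√2*√m)
y(x) = x²
v(U) = -3 + (3 + U)*(6 + U²) (v(U) = -3 + (U + 3)*(6 + U²) = -3 + (3 + U)*(6 + U²))
j(g) = -2*I*√5/g (j(g) = (-3*√2*√(-10/9))/g = (-3*√2*I*√10/3)/g = (-2*I*√5)/g = -2*I*√5/g)
j(v(6))*8 = -2*I*√5/(15 + 6³ + 3*6² + 6*6)*8 = -2*I*√5/(15 + 216 + 3*36 + 36)*8 = -2*I*√5/(15 + 216 + 108 + 36)*8 = -2*I*√5/375*8 = -16*I*√5/375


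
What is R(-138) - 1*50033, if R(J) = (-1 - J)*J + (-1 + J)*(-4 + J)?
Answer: -49201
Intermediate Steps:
R(J) = J*(-1 - J) + (-1 + J)*(-4 + J)
R(-138) - 1*50033 = (4 - 6*(-138)) - 1*50033 = (4 + 828) - 50033 = 832 - 50033 = -49201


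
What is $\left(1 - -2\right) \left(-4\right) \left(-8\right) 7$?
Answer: $672$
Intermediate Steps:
$\left(1 - -2\right) \left(-4\right) \left(-8\right) 7 = \left(1 + 2\right) \left(-4\right) \left(-8\right) 7 = 3 \left(-4\right) \left(-8\right) 7 = \left(-12\right) \left(-8\right) 7 = 96 \cdot 7 = 672$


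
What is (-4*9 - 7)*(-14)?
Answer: 602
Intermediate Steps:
(-4*9 - 7)*(-14) = (-36 - 7)*(-14) = -43*(-14) = 602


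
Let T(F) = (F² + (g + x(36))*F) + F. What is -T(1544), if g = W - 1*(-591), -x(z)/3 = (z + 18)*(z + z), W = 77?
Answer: 14592344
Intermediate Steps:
x(z) = -6*z*(18 + z) (x(z) = -3*(z + 18)*(z + z) = -3*(18 + z)*2*z = -6*z*(18 + z))
g = 668 (g = 77 - 1*(-591) = 77 + 591 = 668)
T(F) = F² - 10995*F (T(F) = (F² + (668 - 6*36*(18 + 36))*F) + F = (F² + (668 - 6*36*54)*F) + F = (F² + (668 - 11664)*F) + F = (F² - 10996*F) + F = F² - 10995*F)
-T(1544) = -1544*(-10995 + 1544) = -1544*(-9451) = -1*(-14592344) = 14592344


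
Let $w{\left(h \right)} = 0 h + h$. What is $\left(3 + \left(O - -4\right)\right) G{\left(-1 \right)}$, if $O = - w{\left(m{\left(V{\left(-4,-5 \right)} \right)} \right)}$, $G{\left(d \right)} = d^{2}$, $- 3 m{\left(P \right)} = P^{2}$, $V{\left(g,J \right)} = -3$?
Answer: $10$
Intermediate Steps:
$m{\left(P \right)} = - \frac{P^{2}}{3}$
$w{\left(h \right)} = h$ ($w{\left(h \right)} = 0 + h = h$)
$O = 3$ ($O = - \frac{\left(-1\right) \left(-3\right)^{2}}{3} = - \frac{\left(-1\right) 9}{3} = \left(-1\right) \left(-3\right) = 3$)
$\left(3 + \left(O - -4\right)\right) G{\left(-1 \right)} = \left(3 + \left(3 - -4\right)\right) \left(-1\right)^{2} = \left(3 + \left(3 + 4\right)\right) 1 = \left(3 + 7\right) 1 = 10 \cdot 1 = 10$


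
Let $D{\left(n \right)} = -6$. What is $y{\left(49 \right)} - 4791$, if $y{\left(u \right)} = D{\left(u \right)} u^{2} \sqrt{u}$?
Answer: $-105633$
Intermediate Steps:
$y{\left(u \right)} = - 6 u^{\frac{5}{2}}$ ($y{\left(u \right)} = - 6 u^{2} \sqrt{u} = - 6 u^{\frac{5}{2}}$)
$y{\left(49 \right)} - 4791 = - 6 \cdot 49^{\frac{5}{2}} - 4791 = \left(-6\right) 16807 - 4791 = -100842 - 4791 = -105633$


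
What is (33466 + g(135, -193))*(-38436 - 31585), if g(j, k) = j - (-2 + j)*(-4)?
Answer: -2390026793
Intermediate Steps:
g(j, k) = -8 + 5*j (g(j, k) = j - (8 - 4*j) = j + (-8 + 4*j) = -8 + 5*j)
(33466 + g(135, -193))*(-38436 - 31585) = (33466 + (-8 + 5*135))*(-38436 - 31585) = (33466 + (-8 + 675))*(-70021) = (33466 + 667)*(-70021) = 34133*(-70021) = -2390026793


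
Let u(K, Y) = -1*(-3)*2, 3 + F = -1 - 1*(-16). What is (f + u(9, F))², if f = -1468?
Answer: 2137444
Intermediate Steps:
F = 12 (F = -3 + (-1 - 1*(-16)) = -3 + (-1 + 16) = -3 + 15 = 12)
u(K, Y) = 6 (u(K, Y) = 3*2 = 6)
(f + u(9, F))² = (-1468 + 6)² = (-1462)² = 2137444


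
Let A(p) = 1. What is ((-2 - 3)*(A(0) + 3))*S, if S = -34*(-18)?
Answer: -12240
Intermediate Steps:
S = 612
((-2 - 3)*(A(0) + 3))*S = ((-2 - 3)*(1 + 3))*612 = -5*4*612 = -20*612 = -12240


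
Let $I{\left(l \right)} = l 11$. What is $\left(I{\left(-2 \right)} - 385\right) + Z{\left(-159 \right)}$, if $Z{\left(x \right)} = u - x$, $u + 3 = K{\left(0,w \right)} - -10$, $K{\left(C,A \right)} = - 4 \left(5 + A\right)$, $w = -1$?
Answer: $-257$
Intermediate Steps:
$I{\left(l \right)} = 11 l$
$K{\left(C,A \right)} = -20 - 4 A$
$u = -9$ ($u = -3 - 6 = -9$)
$Z{\left(x \right)} = -9 - x$
$\left(I{\left(-2 \right)} - 385\right) + Z{\left(-159 \right)} = \left(11 \left(-2\right) - 385\right) - -150 = \left(-22 - 385\right) + \left(-9 + 159\right) = -407 + 150 = -257$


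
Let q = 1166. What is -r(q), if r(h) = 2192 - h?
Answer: -1026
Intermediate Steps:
-r(q) = -(2192 - 1*1166) = -(2192 - 1166) = -1*1026 = -1026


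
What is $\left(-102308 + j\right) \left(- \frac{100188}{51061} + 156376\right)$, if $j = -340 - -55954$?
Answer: $- \frac{372833601043112}{51061} \approx -7.3017 \cdot 10^{9}$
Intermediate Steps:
$j = 55614$ ($j = -340 + 55954 = 55614$)
$\left(-102308 + j\right) \left(- \frac{100188}{51061} + 156376\right) = \left(-102308 + 55614\right) \left(- \frac{100188}{51061} + 156376\right) = - 46694 \left(\left(-100188\right) \frac{1}{51061} + 156376\right) = - 46694 \left(- \frac{100188}{51061} + 156376\right) = \left(-46694\right) \frac{7984614748}{51061} = - \frac{372833601043112}{51061}$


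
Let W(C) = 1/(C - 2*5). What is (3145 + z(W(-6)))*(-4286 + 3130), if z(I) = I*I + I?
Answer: -232675345/64 ≈ -3.6356e+6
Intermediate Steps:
W(C) = 1/(-10 + C) (W(C) = 1/(C - 10) = 1/(-10 + C))
z(I) = I + I² (z(I) = I² + I = I + I²)
(3145 + z(W(-6)))*(-4286 + 3130) = (3145 + (1 + 1/(-10 - 6))/(-10 - 6))*(-4286 + 3130) = (3145 + (1 + 1/(-16))/(-16))*(-1156) = (3145 - (1 - 1/16)/16)*(-1156) = (3145 - 1/16*15/16)*(-1156) = (3145 - 15/256)*(-1156) = (805105/256)*(-1156) = -232675345/64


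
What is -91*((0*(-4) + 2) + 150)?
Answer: -13832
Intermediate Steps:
-91*((0*(-4) + 2) + 150) = -91*((0 + 2) + 150) = -91*(2 + 150) = -91*152 = -13832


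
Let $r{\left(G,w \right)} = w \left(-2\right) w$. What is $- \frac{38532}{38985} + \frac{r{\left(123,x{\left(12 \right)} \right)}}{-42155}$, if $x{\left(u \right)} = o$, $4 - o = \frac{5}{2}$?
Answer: $- \frac{216552137}{219121690} \approx -0.98827$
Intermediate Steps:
$o = \frac{3}{2}$ ($o = 4 - \frac{5}{2} = \frac{3}{2} \approx 1.5$)
$x{\left(u \right)} = \frac{3}{2}$
$r{\left(G,w \right)} = - 2 w^{2}$ ($r{\left(G,w \right)} = - 2 w w = - 2 w^{2}$)
$- \frac{38532}{38985} + \frac{r{\left(123,x{\left(12 \right)} \right)}}{-42155} = - \frac{38532}{38985} + \frac{\left(-2\right) \left(\frac{3}{2}\right)^{2}}{-42155} = \left(-38532\right) \frac{1}{38985} + \left(-2\right) \frac{9}{4} \left(- \frac{1}{42155}\right) = - \frac{12844}{12995} - - \frac{9}{84310} = - \frac{12844}{12995} + \frac{9}{84310} = - \frac{216552137}{219121690}$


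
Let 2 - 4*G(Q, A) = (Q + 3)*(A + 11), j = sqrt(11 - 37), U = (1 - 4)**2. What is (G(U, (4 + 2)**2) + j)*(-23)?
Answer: 6463/2 - 23*I*sqrt(26) ≈ 3231.5 - 117.28*I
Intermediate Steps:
U = 9 (U = (-3)**2 = 9)
j = I*sqrt(26) (j = sqrt(-26) = I*sqrt(26) ≈ 5.099*I)
G(Q, A) = 1/2 - (3 + Q)*(11 + A)/4 (G(Q, A) = 1/2 - (Q + 3)*(A + 11)/4 = 1/2 - (3 + Q)*(11 + A)/4)
(G(U, (4 + 2)**2) + j)*(-23) = ((-31/4 - 11/4*9 - 3*(4 + 2)**2/4 - 1/4*(4 + 2)**2*9) + I*sqrt(26))*(-23) = ((-31/4 - 99/4 - 3/4*6**2 - 1/4*6**2*9) + I*sqrt(26))*(-23) = ((-31/4 - 99/4 - 3/4*36 - 1/4*36*9) + I*sqrt(26))*(-23) = ((-31/4 - 99/4 - 27 - 81) + I*sqrt(26))*(-23) = (-281/2 + I*sqrt(26))*(-23) = 6463/2 - 23*I*sqrt(26)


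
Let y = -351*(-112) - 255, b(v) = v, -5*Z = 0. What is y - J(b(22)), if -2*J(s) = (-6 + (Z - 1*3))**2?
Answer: 78195/2 ≈ 39098.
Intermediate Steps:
Z = 0 (Z = -1/5*0 = 0)
y = 39057 (y = 39312 - 255 = 39057)
J(s) = -81/2 (J(s) = -(-6 + (0 - 1*3))**2/2 = -(-6 + (0 - 3))**2/2 = -(-6 - 3)**2/2 = -1/2*(-9)**2 = -1/2*81 = -81/2)
y - J(b(22)) = 39057 - 1*(-81/2) = 39057 + 81/2 = 78195/2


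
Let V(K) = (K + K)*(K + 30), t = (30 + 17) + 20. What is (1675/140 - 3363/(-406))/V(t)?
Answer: 16441/10554376 ≈ 0.0015577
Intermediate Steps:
t = 67 (t = 47 + 20 = 67)
V(K) = 2*K*(30 + K) (V(K) = (2*K)*(30 + K) = 2*K*(30 + K))
(1675/140 - 3363/(-406))/V(t) = (1675/140 - 3363/(-406))/((2*67*(30 + 67))) = (1675*(1/140) - 3363*(-1/406))/((2*67*97)) = (335/28 + 3363/406)/12998 = (16441/812)*(1/12998) = 16441/10554376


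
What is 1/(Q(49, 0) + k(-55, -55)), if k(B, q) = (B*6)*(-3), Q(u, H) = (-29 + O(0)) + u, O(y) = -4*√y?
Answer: 1/1010 ≈ 0.00099010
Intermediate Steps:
Q(u, H) = -29 + u (Q(u, H) = (-29 - 4*√0) + u = (-29 - 4*0) + u = (-29 + 0) + u = -29 + u)
k(B, q) = -18*B (k(B, q) = (6*B)*(-3) = -18*B)
1/(Q(49, 0) + k(-55, -55)) = 1/((-29 + 49) - 18*(-55)) = 1/(20 + 990) = 1/1010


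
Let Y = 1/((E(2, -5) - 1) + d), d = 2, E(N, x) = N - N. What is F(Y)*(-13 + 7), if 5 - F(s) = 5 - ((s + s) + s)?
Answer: -18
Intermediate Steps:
E(N, x) = 0
Y = 1 (Y = 1/((0 - 1) + 2) = 1/(-1 + 2) = 1/1 = 1)
F(s) = 3*s (F(s) = 5 - (5 - ((s + s) + s)) = 5 - (5 - (2*s + s)) = 5 - (5 - 3*s) = 5 + (-5 + 3*s) = 3*s)
F(Y)*(-13 + 7) = (3*1)*(-13 + 7) = 3*(-6) = -18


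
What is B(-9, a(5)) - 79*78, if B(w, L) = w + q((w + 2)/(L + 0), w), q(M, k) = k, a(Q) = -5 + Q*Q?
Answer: -6180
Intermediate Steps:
a(Q) = -5 + Q²
B(w, L) = 2*w (B(w, L) = w + w = 2*w)
B(-9, a(5)) - 79*78 = 2*(-9) - 79*78 = -18 - 6162 = -6180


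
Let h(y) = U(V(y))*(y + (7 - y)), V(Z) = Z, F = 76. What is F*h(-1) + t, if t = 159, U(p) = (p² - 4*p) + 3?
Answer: 4415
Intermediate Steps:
U(p) = 3 + p² - 4*p
h(y) = 21 - 28*y + 7*y² (h(y) = (3 + y² - 4*y)*(y + (7 - y)) = (3 + y² - 4*y)*7 = 21 - 28*y + 7*y²)
F*h(-1) + t = 76*(21 - 28*(-1) + 7*(-1)²) + 159 = 76*(21 + 28 + 7*1) + 159 = 76*(21 + 28 + 7) + 159 = 76*56 + 159 = 4256 + 159 = 4415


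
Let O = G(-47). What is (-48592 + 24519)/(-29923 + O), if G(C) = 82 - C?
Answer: 24073/29794 ≈ 0.80798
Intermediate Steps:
O = 129 (O = 82 - 1*(-47) = 82 + 47 = 129)
(-48592 + 24519)/(-29923 + O) = (-48592 + 24519)/(-29923 + 129) = -24073/(-29794) = -24073*(-1/29794) = 24073/29794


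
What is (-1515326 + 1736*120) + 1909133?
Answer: 602127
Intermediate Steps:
(-1515326 + 1736*120) + 1909133 = (-1515326 + 208320) + 1909133 = -1307006 + 1909133 = 602127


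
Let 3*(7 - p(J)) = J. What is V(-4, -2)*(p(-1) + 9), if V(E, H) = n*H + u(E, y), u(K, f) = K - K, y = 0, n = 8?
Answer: -784/3 ≈ -261.33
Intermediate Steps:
p(J) = 7 - J/3
u(K, f) = 0
V(E, H) = 8*H (V(E, H) = 8*H + 0 = 8*H)
V(-4, -2)*(p(-1) + 9) = (8*(-2))*((7 - 1/3*(-1)) + 9) = -16*((7 + 1/3) + 9) = -16*(22/3 + 9) = -16*49/3 = -784/3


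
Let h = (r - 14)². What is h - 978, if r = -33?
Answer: 1231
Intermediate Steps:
h = 2209 (h = (-33 - 14)² = (-47)² = 2209)
h - 978 = 2209 - 978 = 1231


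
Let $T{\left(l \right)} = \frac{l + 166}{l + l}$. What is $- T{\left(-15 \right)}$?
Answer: $\frac{151}{30} \approx 5.0333$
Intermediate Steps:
$T{\left(l \right)} = \frac{166 + l}{2 l}$
$- T{\left(-15 \right)} = - \frac{166 - 15}{2 \left(-15\right)} = - \frac{\left(-1\right) 151}{2 \cdot 15} = \left(-1\right) \left(- \frac{151}{30}\right) = \frac{151}{30}$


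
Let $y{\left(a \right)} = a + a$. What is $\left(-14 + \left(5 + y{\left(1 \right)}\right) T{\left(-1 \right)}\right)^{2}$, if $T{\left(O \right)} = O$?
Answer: $441$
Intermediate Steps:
$y{\left(a \right)} = 2 a$
$\left(-14 + \left(5 + y{\left(1 \right)}\right) T{\left(-1 \right)}\right)^{2} = \left(-14 + \left(5 + 2 \cdot 1\right) \left(-1\right)\right)^{2} = \left(-14 + \left(5 + 2\right) \left(-1\right)\right)^{2} = \left(-14 + 7 \left(-1\right)\right)^{2} = \left(-14 - 7\right)^{2} = \left(-21\right)^{2} = 441$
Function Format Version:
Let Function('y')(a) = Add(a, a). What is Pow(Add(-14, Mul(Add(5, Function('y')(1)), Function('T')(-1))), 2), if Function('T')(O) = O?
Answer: 441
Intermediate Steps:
Function('y')(a) = Mul(2, a)
Pow(Add(-14, Mul(Add(5, Function('y')(1)), Function('T')(-1))), 2) = Pow(Add(-14, Mul(Add(5, Mul(2, 1)), -1)), 2) = Pow(Add(-14, Mul(Add(5, 2), -1)), 2) = Pow(Add(-14, Mul(7, -1)), 2) = Pow(Add(-14, -7), 2) = Pow(-21, 2) = 441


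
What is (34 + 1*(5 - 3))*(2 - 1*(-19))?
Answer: 756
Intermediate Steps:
(34 + 1*(5 - 3))*(2 - 1*(-19)) = (34 + 1*2)*(2 + 19) = (34 + 2)*21 = 36*21 = 756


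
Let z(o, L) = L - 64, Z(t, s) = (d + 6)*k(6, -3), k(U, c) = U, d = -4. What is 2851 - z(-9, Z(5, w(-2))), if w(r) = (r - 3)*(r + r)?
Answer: 2903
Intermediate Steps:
w(r) = 2*r*(-3 + r) (w(r) = (-3 + r)*(2*r) = 2*r*(-3 + r))
Z(t, s) = 12 (Z(t, s) = (-4 + 6)*6 = 2*6 = 12)
z(o, L) = -64 + L
2851 - z(-9, Z(5, w(-2))) = 2851 - (-64 + 12) = 2851 - 1*(-52) = 2851 + 52 = 2903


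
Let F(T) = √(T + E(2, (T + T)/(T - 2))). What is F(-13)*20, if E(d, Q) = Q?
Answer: 52*I*√15/3 ≈ 67.132*I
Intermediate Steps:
F(T) = √(T + 2*T/(-2 + T)) (F(T) = √(T + (T + T)/(T - 2)) = √(T + (2*T)/(-2 + T)) = √(T + 2*T/(-2 + T)))
F(-13)*20 = √((-13)²/(-2 - 13))*20 = √(169/(-15))*20 = √(169*(-1/15))*20 = √(-169/15)*20 = (13*I*√15/15)*20 = 52*I*√15/3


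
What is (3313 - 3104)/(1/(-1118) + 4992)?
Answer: 233662/5581055 ≈ 0.041867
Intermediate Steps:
(3313 - 3104)/(1/(-1118) + 4992) = 209/(-1/1118 + 4992) = 209/(5581055/1118) = 209*(1118/5581055) = 233662/5581055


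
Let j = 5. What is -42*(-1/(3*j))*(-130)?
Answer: -364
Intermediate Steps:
-42*(-1/(3*j))*(-130) = -42/((-3*5))*(-130) = -42/(-15)*(-130) = -42*(-1/15)*(-130) = (14/5)*(-130) = -364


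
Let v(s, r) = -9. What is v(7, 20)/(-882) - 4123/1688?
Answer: -201183/82712 ≈ -2.4323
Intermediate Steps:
v(7, 20)/(-882) - 4123/1688 = -9/(-882) - 4123/1688 = -9*(-1/882) - 4123*1/1688 = 1/98 - 4123/1688 = -201183/82712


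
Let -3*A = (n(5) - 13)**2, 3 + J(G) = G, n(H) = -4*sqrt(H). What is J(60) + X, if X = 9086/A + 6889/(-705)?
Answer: -4521267994/5584305 + 2834832*sqrt(5)/7921 ≈ -9.3762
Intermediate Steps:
J(G) = -3 + G
A = -(-13 - 4*sqrt(5))**2/3 (A = -(-4*sqrt(5) - 13)**2/3 = -(-13 - 4*sqrt(5))**2/3 ≈ -160.52)
X = -6889/705 + 9086/(-83 - 104*sqrt(5)/3) (X = 9086/(-83 - 104*sqrt(5)/3) + 6889/(-705) = 9086/(-83 - 104*sqrt(5)/3) + 6889*(-1/705) = 9086/(-83 - 104*sqrt(5)/3) - 6889/705 = -6889/705 + 9086/(-83 - 104*sqrt(5)/3) ≈ -66.376)
J(60) + X = (-3 + 60) + (-4839573379/5584305 + 2834832*sqrt(5)/7921) = 57 + (-4839573379/5584305 + 2834832*sqrt(5)/7921) = -4521267994/5584305 + 2834832*sqrt(5)/7921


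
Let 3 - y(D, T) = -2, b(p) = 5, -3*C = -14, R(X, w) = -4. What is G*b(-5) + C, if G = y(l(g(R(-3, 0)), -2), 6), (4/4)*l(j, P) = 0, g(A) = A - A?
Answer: 89/3 ≈ 29.667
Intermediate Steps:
C = 14/3 (C = -⅓*(-14) = 14/3 ≈ 4.6667)
g(A) = 0
l(j, P) = 0
y(D, T) = 5 (y(D, T) = 3 - 1*(-2) = 3 + 2 = 5)
G = 5
G*b(-5) + C = 5*5 + 14/3 = 25 + 14/3 = 89/3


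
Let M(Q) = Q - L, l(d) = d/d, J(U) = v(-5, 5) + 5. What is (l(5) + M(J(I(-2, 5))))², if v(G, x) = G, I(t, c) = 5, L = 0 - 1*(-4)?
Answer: 9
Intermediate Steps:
L = 4 (L = 0 + 4 = 4)
J(U) = 0 (J(U) = -5 + 5 = 0)
l(d) = 1
M(Q) = -4 + Q (M(Q) = Q - 1*4 = Q - 4 = -4 + Q)
(l(5) + M(J(I(-2, 5))))² = (1 + (-4 + 0))² = (1 - 4)² = (-3)² = 9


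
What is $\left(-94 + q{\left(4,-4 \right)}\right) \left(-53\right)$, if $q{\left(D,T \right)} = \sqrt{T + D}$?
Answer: $4982$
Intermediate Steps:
$q{\left(D,T \right)} = \sqrt{D + T}$
$\left(-94 + q{\left(4,-4 \right)}\right) \left(-53\right) = \left(-94 + \sqrt{4 - 4}\right) \left(-53\right) = \left(-94 + \sqrt{0}\right) \left(-53\right) = \left(-94 + 0\right) \left(-53\right) = \left(-94\right) \left(-53\right) = 4982$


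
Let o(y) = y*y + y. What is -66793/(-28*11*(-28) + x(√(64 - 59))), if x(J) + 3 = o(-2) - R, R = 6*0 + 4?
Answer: -3929/507 ≈ -7.7495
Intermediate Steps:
R = 4 (R = 0 + 4 = 4)
o(y) = y + y² (o(y) = y² + y = y + y²)
x(J) = -5 (x(J) = -3 + (-2*(1 - 2) - 1*4) = -3 + (-2*(-1) - 4) = -3 + (2 - 4) = -3 - 2 = -5)
-66793/(-28*11*(-28) + x(√(64 - 59))) = -66793/(-28*11*(-28) - 5) = -66793/(-308*(-28) - 5) = -66793/(8624 - 5) = -66793/8619 = -66793*1/8619 = -3929/507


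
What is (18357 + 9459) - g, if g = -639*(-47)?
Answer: -2217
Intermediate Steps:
g = 30033
(18357 + 9459) - g = (18357 + 9459) - 1*30033 = 27816 - 30033 = -2217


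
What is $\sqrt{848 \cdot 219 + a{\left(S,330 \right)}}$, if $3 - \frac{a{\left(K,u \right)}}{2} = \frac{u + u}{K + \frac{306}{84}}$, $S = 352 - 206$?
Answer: $\frac{3 \sqrt{3622587686}}{419} \approx 430.94$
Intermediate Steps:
$S = 146$ ($S = 352 - 206 = 146$)
$a{\left(K,u \right)} = 6 - \frac{4 u}{\frac{51}{14} + K}$ ($a{\left(K,u \right)} = 6 - 2 \frac{u + u}{K + \frac{306}{84}} = 6 - 2 \frac{2 u}{K + 306 \cdot \frac{1}{84}} = 6 - 2 \frac{2 u}{K + \frac{51}{14}} = 6 - 2 \frac{2 u}{\frac{51}{14} + K} = 6 - \frac{4 u}{\frac{51}{14} + K}$)
$\sqrt{848 \cdot 219 + a{\left(S,330 \right)}} = \sqrt{848 \cdot 219 + \frac{2 \left(153 - 9240 + 42 \cdot 146\right)}{51 + 14 \cdot 146}} = \sqrt{185712 + \frac{2 \left(153 - 9240 + 6132\right)}{51 + 2044}} = \sqrt{185712 + 2 \cdot \frac{1}{2095} \left(-2955\right)} = \sqrt{185712 - \frac{1182}{419}} = \sqrt{\frac{77812146}{419}} = \frac{3 \sqrt{3622587686}}{419}$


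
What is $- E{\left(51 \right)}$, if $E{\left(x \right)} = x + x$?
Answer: $-102$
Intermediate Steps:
$E{\left(x \right)} = 2 x$
$- E{\left(51 \right)} = - 2 \cdot 51 = \left(-1\right) 102 = -102$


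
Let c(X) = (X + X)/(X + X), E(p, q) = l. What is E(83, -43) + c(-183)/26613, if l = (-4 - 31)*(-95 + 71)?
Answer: 22354921/26613 ≈ 840.00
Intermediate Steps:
l = 840 (l = -35*(-24) = 840)
E(p, q) = 840
c(X) = 1 (c(X) = (2*X)/((2*X)) = (2*X)*(1/(2*X)) = 1)
E(83, -43) + c(-183)/26613 = 840 + 1/26613 = 22354921/26613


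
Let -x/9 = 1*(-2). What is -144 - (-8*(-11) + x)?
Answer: -250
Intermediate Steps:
x = 18 (x = -9*(-2) = 18)
-144 - (-8*(-11) + x) = -144 - (-8*(-11) + 18) = -144 - (88 + 18) = -144 - 1*106 = -144 - 106 = -250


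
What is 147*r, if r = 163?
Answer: 23961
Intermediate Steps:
147*r = 147*163 = 23961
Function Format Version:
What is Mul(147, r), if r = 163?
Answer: 23961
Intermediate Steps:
Mul(147, r) = Mul(147, 163) = 23961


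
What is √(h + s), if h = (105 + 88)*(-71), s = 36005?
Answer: 3*√2478 ≈ 149.34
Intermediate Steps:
h = -13703 (h = 193*(-71) = -13703)
√(h + s) = √(-13703 + 36005) = √22302 = 3*√2478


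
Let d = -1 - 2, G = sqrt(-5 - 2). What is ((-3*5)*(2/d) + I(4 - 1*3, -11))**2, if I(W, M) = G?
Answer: (10 + I*sqrt(7))**2 ≈ 93.0 + 52.915*I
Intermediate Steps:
G = I*sqrt(7) (G = sqrt(-7) = I*sqrt(7) ≈ 2.6458*I)
d = -3
I(W, M) = I*sqrt(7)
((-3*5)*(2/d) + I(4 - 1*3, -11))**2 = ((-3*5)*(2/(-3)) + I*sqrt(7))**2 = (-30*(-1)/3 + I*sqrt(7))**2 = (-15*(-2/3) + I*sqrt(7))**2 = (10 + I*sqrt(7))**2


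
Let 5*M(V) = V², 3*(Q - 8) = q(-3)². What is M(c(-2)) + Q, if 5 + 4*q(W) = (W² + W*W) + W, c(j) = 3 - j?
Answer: 181/12 ≈ 15.083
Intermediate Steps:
q(W) = -5/4 + W²/2 + W/4 (q(W) = -5/4 + ((W² + W*W) + W)/4 = -5/4 + ((W² + W²) + W)/4 = -5/4 + (2*W² + W)/4 = -5/4 + (W + 2*W²)/4 = -5/4 + (W²/2 + W/4) = -5/4 + W²/2 + W/4)
Q = 121/12 (Q = 8 + (-5/4 + (½)*(-3)² + (¼)*(-3))²/3 = 8 + (-5/4 + (½)*9 - ¾)²/3 = 8 + (-5/4 + 9/2 - ¾)²/3 = 8 + (5/2)²/3 = 8 + (⅓)*(25/4) = 8 + 25/12 = 121/12 ≈ 10.083)
M(V) = V²/5
M(c(-2)) + Q = (3 - 1*(-2))²/5 + 121/12 = (3 + 2)²/5 + 121/12 = (⅕)*5² + 121/12 = (⅕)*25 + 121/12 = 5 + 121/12 = 181/12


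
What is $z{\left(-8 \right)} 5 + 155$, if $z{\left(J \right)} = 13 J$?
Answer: $-365$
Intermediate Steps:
$z{\left(-8 \right)} 5 + 155 = 13 \left(-8\right) 5 + 155 = \left(-104\right) 5 + 155 = -520 + 155 = -365$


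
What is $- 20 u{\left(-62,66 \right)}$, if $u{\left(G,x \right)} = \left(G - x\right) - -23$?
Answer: $2100$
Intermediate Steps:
$u{\left(G,x \right)} = 23 + G - x$ ($u{\left(G,x \right)} = \left(G - x\right) + 23 = 23 + G - x$)
$- 20 u{\left(-62,66 \right)} = - 20 \left(23 - 62 - 66\right) = \left(-20\right) \left(-105\right) = 2100$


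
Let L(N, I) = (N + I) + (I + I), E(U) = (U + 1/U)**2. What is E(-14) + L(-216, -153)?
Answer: -93491/196 ≈ -477.00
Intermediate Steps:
L(N, I) = N + 3*I (L(N, I) = (I + N) + 2*I = N + 3*I)
E(-14) + L(-216, -153) = (1 + (-14)**2)**2/(-14)**2 + (-216 + 3*(-153)) = (1 + 196)**2/196 + (-216 - 459) = (1/196)*197**2 - 675 = (1/196)*38809 - 675 = 38809/196 - 675 = -93491/196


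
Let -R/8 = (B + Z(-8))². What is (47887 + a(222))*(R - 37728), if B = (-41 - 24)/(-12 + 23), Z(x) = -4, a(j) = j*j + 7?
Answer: -452862696208/121 ≈ -3.7427e+9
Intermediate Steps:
a(j) = 7 + j² (a(j) = j² + 7 = 7 + j²)
B = -65/11 ≈ -5.9091
R = -95048/121 (R = -8*(-65/11 - 4)² = -8*(-109/11)² = -8*11881/121 = -95048/121 ≈ -785.52)
(47887 + a(222))*(R - 37728) = (47887 + (7 + 222²))*(-95048/121 - 37728) = (47887 + (7 + 49284))*(-4660136/121) = (47887 + 49291)*(-4660136/121) = 97178*(-4660136/121) = -452862696208/121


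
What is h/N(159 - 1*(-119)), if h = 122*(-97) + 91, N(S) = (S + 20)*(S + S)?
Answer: -11743/165688 ≈ -0.070874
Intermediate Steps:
N(S) = 2*S*(20 + S) (N(S) = (20 + S)*(2*S) = 2*S*(20 + S))
h = -11743 (h = -11834 + 91 = -11743)
h/N(159 - 1*(-119)) = -11743*1/(2*(20 + (159 - 1*(-119)))*(159 - 1*(-119))) = -11743*1/(2*(20 + (159 + 119))*(159 + 119)) = -11743*1/(556*(20 + 278)) = -11743/(2*278*298) = -11743/165688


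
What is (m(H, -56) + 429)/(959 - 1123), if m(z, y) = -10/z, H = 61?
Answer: -26159/10004 ≈ -2.6149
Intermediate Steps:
(m(H, -56) + 429)/(959 - 1123) = (-10/61 + 429)/(959 - 1123) = (-10*1/61 + 429)/(-164) = (-10/61 + 429)*(-1/164) = (26159/61)*(-1/164) = -26159/10004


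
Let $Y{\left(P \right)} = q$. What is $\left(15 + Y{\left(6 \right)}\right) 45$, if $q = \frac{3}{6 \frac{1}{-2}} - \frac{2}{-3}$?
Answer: $660$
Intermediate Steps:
$q = - \frac{1}{3}$ ($q = \frac{3}{6 \left(- \frac{1}{2}\right)} - - \frac{2}{3} = \frac{3}{-3} + \frac{2}{3} = 3 \left(- \frac{1}{3}\right) + \frac{2}{3} = -1 + \frac{2}{3} = - \frac{1}{3} \approx -0.33333$)
$Y{\left(P \right)} = - \frac{1}{3}$
$\left(15 + Y{\left(6 \right)}\right) 45 = \left(15 - \frac{1}{3}\right) 45 = \frac{44}{3} \cdot 45 = 660$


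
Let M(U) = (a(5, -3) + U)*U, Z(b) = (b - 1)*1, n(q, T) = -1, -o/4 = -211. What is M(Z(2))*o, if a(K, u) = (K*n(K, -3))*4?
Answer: -16036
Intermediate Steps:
o = 844 (o = -4*(-211) = 844)
Z(b) = -1 + b (Z(b) = (-1 + b)*1 = -1 + b)
a(K, u) = -4*K (a(K, u) = (K*(-1))*4 = -K*4 = -4*K)
M(U) = U*(-20 + U) (M(U) = (-4*5 + U)*U = (-20 + U)*U = U*(-20 + U))
M(Z(2))*o = ((-1 + 2)*(-20 + (-1 + 2)))*844 = (1*(-20 + 1))*844 = (1*(-19))*844 = -19*844 = -16036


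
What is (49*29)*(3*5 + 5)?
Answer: 28420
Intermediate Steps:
(49*29)*(3*5 + 5) = 1421*(15 + 5) = 1421*20 = 28420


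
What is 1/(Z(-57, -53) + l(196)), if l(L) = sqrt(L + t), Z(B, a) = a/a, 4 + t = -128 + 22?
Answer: -1/85 + sqrt(86)/85 ≈ 0.097337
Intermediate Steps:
t = -110 (t = -4 + (-128 + 22) = -4 - 106 = -110)
Z(B, a) = 1
l(L) = sqrt(-110 + L) (l(L) = sqrt(L - 110) = sqrt(-110 + L))
1/(Z(-57, -53) + l(196)) = 1/(1 + sqrt(-110 + 196)) = 1/(1 + sqrt(86))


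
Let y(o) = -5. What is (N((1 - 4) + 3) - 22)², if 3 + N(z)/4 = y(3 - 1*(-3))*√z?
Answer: 1156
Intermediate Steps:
N(z) = -12 - 20*√z (N(z) = -12 + 4*(-5*√z) = -12 - 20*√z)
(N((1 - 4) + 3) - 22)² = ((-12 - 20*√((1 - 4) + 3)) - 22)² = ((-12 - 20*√(-3 + 3)) - 22)² = ((-12 - 20*√0) - 22)² = ((-12 - 20*0) - 22)² = ((-12 + 0) - 22)² = (-12 - 22)² = (-34)² = 1156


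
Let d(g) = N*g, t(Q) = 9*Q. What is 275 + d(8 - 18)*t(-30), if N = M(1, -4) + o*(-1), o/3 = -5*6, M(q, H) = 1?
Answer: 245975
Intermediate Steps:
o = -90 (o = 3*(-5*6) = 3*(-30) = -90)
N = 91 (N = 1 - 90*(-1) = 1 + 90 = 91)
d(g) = 91*g
275 + d(8 - 18)*t(-30) = 275 + (91*(8 - 18))*(9*(-30)) = 275 + (91*(-10))*(-270) = 275 - 910*(-270) = 275 + 245700 = 245975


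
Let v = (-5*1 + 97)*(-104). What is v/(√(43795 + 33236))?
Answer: -9568*√951/8559 ≈ -34.474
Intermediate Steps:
v = -9568 (v = (-5 + 97)*(-104) = 92*(-104) = -9568)
v/(√(43795 + 33236)) = -9568/√(43795 + 33236) = -9568*√951/8559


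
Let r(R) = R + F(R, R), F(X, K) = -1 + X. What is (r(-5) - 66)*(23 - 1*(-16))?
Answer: -3003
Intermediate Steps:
r(R) = -1 + 2*R (r(R) = R + (-1 + R) = -1 + 2*R)
(r(-5) - 66)*(23 - 1*(-16)) = ((-1 + 2*(-5)) - 66)*(23 - 1*(-16)) = ((-1 - 10) - 66)*(23 + 16) = (-11 - 66)*39 = -77*39 = -3003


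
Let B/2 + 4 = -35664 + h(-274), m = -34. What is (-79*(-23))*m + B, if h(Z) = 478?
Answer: -132158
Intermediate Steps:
B = -70380 (B = -8 + 2*(-35664 + 478) = -8 + 2*(-35186) = -8 - 70372 = -70380)
(-79*(-23))*m + B = -79*(-23)*(-34) - 70380 = 1817*(-34) - 70380 = -61778 - 70380 = -132158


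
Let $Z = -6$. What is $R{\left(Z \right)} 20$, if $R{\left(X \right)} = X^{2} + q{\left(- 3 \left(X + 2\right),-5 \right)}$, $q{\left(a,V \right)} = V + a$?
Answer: $860$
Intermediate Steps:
$R{\left(X \right)} = -11 + X^{2} - 3 X$ ($R{\left(X \right)} = X^{2} - \left(5 + 3 \left(X + 2\right)\right) = X^{2} - \left(5 + 3 \left(2 + X\right)\right) = X^{2} - \left(11 + 3 X\right) = -11 + X^{2} - 3 X$)
$R{\left(Z \right)} 20 = \left(-11 + \left(-6\right)^{2} - -18\right) 20 = \left(-11 + 36 + 18\right) 20 = 43 \cdot 20 = 860$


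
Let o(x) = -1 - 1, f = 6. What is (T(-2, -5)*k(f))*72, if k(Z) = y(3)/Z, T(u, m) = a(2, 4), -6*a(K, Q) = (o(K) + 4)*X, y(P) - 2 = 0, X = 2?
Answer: -16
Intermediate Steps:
o(x) = -2
y(P) = 2 (y(P) = 2 + 0 = 2)
a(K, Q) = -⅔ (a(K, Q) = -(-2 + 4)*2/6 = -2/3 = -⅙*4 = -⅔)
T(u, m) = -⅔
k(Z) = 2/Z
(T(-2, -5)*k(f))*72 = -4/(3*6)*72 = -⅔*⅓*72 = -2/9*72 = -16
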